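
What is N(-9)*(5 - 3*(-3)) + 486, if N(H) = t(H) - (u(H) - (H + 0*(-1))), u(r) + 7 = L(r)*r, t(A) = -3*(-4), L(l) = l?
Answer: -508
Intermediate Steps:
t(A) = 12
u(r) = -7 + r**2 (u(r) = -7 + r*r = -7 + r**2)
N(H) = 19 + H - H**2 (N(H) = 12 - ((-7 + H**2) - (H + 0*(-1))) = 12 - ((-7 + H**2) - (H + 0)) = 12 - ((-7 + H**2) - H) = 12 - (-7 + H**2 - H) = 12 + (7 + H - H**2) = 19 + H - H**2)
N(-9)*(5 - 3*(-3)) + 486 = (19 - 9 - 1*(-9)**2)*(5 - 3*(-3)) + 486 = (19 - 9 - 1*81)*(5 + 9) + 486 = (19 - 9 - 81)*14 + 486 = -71*14 + 486 = -994 + 486 = -508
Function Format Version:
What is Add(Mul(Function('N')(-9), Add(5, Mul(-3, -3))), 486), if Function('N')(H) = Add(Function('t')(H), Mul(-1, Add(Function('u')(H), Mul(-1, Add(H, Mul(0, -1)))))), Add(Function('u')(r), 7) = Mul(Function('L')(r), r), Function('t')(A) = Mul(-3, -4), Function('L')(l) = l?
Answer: -508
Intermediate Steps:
Function('t')(A) = 12
Function('u')(r) = Add(-7, Pow(r, 2)) (Function('u')(r) = Add(-7, Mul(r, r)) = Add(-7, Pow(r, 2)))
Function('N')(H) = Add(19, H, Mul(-1, Pow(H, 2))) (Function('N')(H) = Add(12, Mul(-1, Add(Add(-7, Pow(H, 2)), Mul(-1, Add(H, Mul(0, -1)))))) = Add(12, Mul(-1, Add(Add(-7, Pow(H, 2)), Mul(-1, Add(H, 0))))) = Add(12, Mul(-1, Add(Add(-7, Pow(H, 2)), Mul(-1, H)))) = Add(12, Mul(-1, Add(-7, Pow(H, 2), Mul(-1, H)))) = Add(12, Add(7, H, Mul(-1, Pow(H, 2)))) = Add(19, H, Mul(-1, Pow(H, 2))))
Add(Mul(Function('N')(-9), Add(5, Mul(-3, -3))), 486) = Add(Mul(Add(19, -9, Mul(-1, Pow(-9, 2))), Add(5, Mul(-3, -3))), 486) = Add(Mul(Add(19, -9, Mul(-1, 81)), Add(5, 9)), 486) = Add(Mul(Add(19, -9, -81), 14), 486) = Add(Mul(-71, 14), 486) = Add(-994, 486) = -508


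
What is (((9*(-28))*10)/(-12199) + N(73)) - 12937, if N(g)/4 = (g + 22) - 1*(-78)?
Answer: -149374235/12199 ≈ -12245.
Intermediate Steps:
N(g) = 400 + 4*g (N(g) = 4*((g + 22) - 1*(-78)) = 4*((22 + g) + 78) = 4*(100 + g) = 400 + 4*g)
(((9*(-28))*10)/(-12199) + N(73)) - 12937 = (((9*(-28))*10)/(-12199) + (400 + 4*73)) - 12937 = (-252*10*(-1/12199) + (400 + 292)) - 12937 = (-2520*(-1/12199) + 692) - 12937 = (2520/12199 + 692) - 12937 = 8444228/12199 - 12937 = -149374235/12199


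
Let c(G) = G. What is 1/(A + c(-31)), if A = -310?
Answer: -1/341 ≈ -0.0029326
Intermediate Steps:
1/(A + c(-31)) = 1/(-310 - 31) = 1/(-341) = -1/341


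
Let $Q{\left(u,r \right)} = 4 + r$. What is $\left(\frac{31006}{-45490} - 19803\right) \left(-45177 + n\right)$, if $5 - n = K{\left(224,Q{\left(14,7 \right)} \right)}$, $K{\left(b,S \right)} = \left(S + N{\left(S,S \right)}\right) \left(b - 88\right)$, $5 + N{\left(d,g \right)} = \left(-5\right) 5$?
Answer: $\frac{19183114621944}{22745} \approx 8.434 \cdot 10^{8}$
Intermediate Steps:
$N{\left(d,g \right)} = -30$ ($N{\left(d,g \right)} = -5 - 25 = -30$)
$K{\left(b,S \right)} = \left(-88 + b\right) \left(-30 + S\right)$ ($K{\left(b,S \right)} = \left(S - 30\right) \left(b - 88\right) = \left(-30 + S\right) \left(-88 + b\right) = \left(-88 + b\right) \left(-30 + S\right)$)
$n = 2589$ ($n = 5 - \left(2640 - 88 \left(4 + 7\right) - 6720 + \left(4 + 7\right) 224\right) = 5 - \left(2640 - 968 - 6720 + 11 \cdot 224\right) = 5 - \left(2640 - 968 - 6720 + 2464\right) = 5 - -2584 = 5 + 2584 = 2589$)
$\left(\frac{31006}{-45490} - 19803\right) \left(-45177 + n\right) = \left(\frac{31006}{-45490} - 19803\right) \left(-45177 + 2589\right) = \left(31006 \left(- \frac{1}{45490}\right) - 19803\right) \left(-42588\right) = \left(- \frac{15503}{22745} - 19803\right) \left(-42588\right) = \left(- \frac{450434738}{22745}\right) \left(-42588\right) = \frac{19183114621944}{22745}$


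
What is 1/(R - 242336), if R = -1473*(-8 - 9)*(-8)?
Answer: -1/442664 ≈ -2.2591e-6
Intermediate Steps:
R = -200328 (R = -(-25041)*(-8) = -1473*136 = -200328)
1/(R - 242336) = 1/(-200328 - 242336) = 1/(-442664) = -1/442664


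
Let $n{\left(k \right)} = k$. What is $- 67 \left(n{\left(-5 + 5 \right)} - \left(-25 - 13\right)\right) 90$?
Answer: $-229140$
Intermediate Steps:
$- 67 \left(n{\left(-5 + 5 \right)} - \left(-25 - 13\right)\right) 90 = - 67 \left(\left(-5 + 5\right) - \left(-25 - 13\right)\right) 90 = - 67 \left(0 - -38\right) 90 = - 67 \left(0 + 38\right) 90 = \left(-67\right) 38 \cdot 90 = \left(-2546\right) 90 = -229140$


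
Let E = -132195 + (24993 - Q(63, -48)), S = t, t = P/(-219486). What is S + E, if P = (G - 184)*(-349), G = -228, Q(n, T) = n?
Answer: -11771654789/109743 ≈ -1.0727e+5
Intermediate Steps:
P = 143788 (P = (-228 - 184)*(-349) = -412*(-349) = 143788)
t = -71894/109743 (t = 143788/(-219486) = 143788*(-1/219486) = -71894/109743 ≈ -0.65511)
S = -71894/109743 ≈ -0.65511
E = -107265 (E = -132195 + (24993 - 1*63) = -132195 + (24993 - 63) = -132195 + 24930 = -107265)
S + E = -71894/109743 - 107265 = -11771654789/109743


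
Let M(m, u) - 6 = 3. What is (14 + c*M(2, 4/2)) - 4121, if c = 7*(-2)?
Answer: -4233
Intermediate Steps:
M(m, u) = 9 (M(m, u) = 6 + 3 = 9)
c = -14
(14 + c*M(2, 4/2)) - 4121 = (14 - 14*9) - 4121 = (14 - 126) - 4121 = -112 - 4121 = -4233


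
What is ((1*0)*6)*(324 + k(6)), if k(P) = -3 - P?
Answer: 0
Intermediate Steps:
((1*0)*6)*(324 + k(6)) = ((1*0)*6)*(324 + (-3 - 1*6)) = (0*6)*(324 + (-3 - 6)) = 0*(324 - 9) = 0*315 = 0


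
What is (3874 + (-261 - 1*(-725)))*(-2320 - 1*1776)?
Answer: -17768448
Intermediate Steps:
(3874 + (-261 - 1*(-725)))*(-2320 - 1*1776) = (3874 + (-261 + 725))*(-2320 - 1776) = (3874 + 464)*(-4096) = 4338*(-4096) = -17768448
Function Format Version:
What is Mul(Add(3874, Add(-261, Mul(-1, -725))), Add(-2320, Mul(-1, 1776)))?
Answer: -17768448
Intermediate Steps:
Mul(Add(3874, Add(-261, Mul(-1, -725))), Add(-2320, Mul(-1, 1776))) = Mul(Add(3874, Add(-261, 725)), Add(-2320, -1776)) = Mul(Add(3874, 464), -4096) = Mul(4338, -4096) = -17768448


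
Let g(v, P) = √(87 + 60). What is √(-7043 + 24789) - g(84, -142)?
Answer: √17746 - 7*√3 ≈ 121.09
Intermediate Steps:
g(v, P) = 7*√3 (g(v, P) = √147 = 7*√3)
√(-7043 + 24789) - g(84, -142) = √(-7043 + 24789) - 7*√3 = √17746 - 7*√3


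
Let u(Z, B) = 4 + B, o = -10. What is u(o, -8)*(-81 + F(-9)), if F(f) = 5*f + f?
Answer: 540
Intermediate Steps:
F(f) = 6*f
u(o, -8)*(-81 + F(-9)) = (4 - 8)*(-81 + 6*(-9)) = -4*(-81 - 54) = -4*(-135) = 540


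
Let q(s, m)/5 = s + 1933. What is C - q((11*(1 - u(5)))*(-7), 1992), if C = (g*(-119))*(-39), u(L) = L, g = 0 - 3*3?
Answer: -52974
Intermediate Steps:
g = -9 (g = 0 - 9 = -9)
q(s, m) = 9665 + 5*s (q(s, m) = 5*(s + 1933) = 5*(1933 + s) = 9665 + 5*s)
C = -41769 (C = -9*(-119)*(-39) = 1071*(-39) = -41769)
C - q((11*(1 - u(5)))*(-7), 1992) = -41769 - (9665 + 5*((11*(1 - 1*5))*(-7))) = -41769 - (9665 + 5*((11*(1 - 5))*(-7))) = -41769 - (9665 + 5*((11*(-4))*(-7))) = -41769 - (9665 + 5*(-44*(-7))) = -41769 - (9665 + 5*308) = -41769 - (9665 + 1540) = -41769 - 1*11205 = -41769 - 11205 = -52974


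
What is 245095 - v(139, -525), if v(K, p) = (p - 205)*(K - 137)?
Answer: 246555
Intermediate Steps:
v(K, p) = (-205 + p)*(-137 + K)
245095 - v(139, -525) = 245095 - (28085 - 205*139 - 137*(-525) + 139*(-525)) = 245095 - (28085 - 28495 + 71925 - 72975) = 245095 - 1*(-1460) = 245095 + 1460 = 246555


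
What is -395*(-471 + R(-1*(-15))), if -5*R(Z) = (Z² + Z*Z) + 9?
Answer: 222306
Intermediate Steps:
R(Z) = -9/5 - 2*Z²/5 (R(Z) = -((Z² + Z*Z) + 9)/5 = -((Z² + Z²) + 9)/5 = -(2*Z² + 9)/5 = -(9 + 2*Z²)/5 = -9/5 - 2*Z²/5)
-395*(-471 + R(-1*(-15))) = -395*(-471 + (-9/5 - 2*(-1*(-15))²/5)) = -395*(-471 + (-9/5 - ⅖*15²)) = -395*(-471 + (-9/5 - ⅖*225)) = -395*(-471 + (-9/5 - 90)) = -395*(-471 - 459/5) = -395*(-2814/5) = 222306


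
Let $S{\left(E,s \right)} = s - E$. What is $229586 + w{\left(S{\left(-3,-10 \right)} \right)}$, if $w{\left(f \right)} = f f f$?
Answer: $229243$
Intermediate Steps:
$w{\left(f \right)} = f^{3}$ ($w{\left(f \right)} = f^{2} f = f^{3}$)
$229586 + w{\left(S{\left(-3,-10 \right)} \right)} = 229586 + \left(-10 - -3\right)^{3} = 229586 + \left(-10 + 3\right)^{3} = 229586 + \left(-7\right)^{3} = 229586 - 343 = 229243$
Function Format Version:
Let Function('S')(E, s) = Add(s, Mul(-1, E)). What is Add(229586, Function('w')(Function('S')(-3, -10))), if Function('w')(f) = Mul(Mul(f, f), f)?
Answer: 229243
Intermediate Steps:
Function('w')(f) = Pow(f, 3) (Function('w')(f) = Mul(Pow(f, 2), f) = Pow(f, 3))
Add(229586, Function('w')(Function('S')(-3, -10))) = Add(229586, Pow(Add(-10, Mul(-1, -3)), 3)) = Add(229586, Pow(Add(-10, 3), 3)) = Add(229586, Pow(-7, 3)) = Add(229586, -343) = 229243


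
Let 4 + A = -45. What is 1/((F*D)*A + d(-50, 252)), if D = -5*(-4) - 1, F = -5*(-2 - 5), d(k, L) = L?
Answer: -1/32333 ≈ -3.0928e-5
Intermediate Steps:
A = -49 (A = -4 - 45 = -49)
F = 35 (F = -5*(-7) = -1*(-35) = 35)
D = 19 (D = 20 - 1 = 19)
1/((F*D)*A + d(-50, 252)) = 1/((35*19)*(-49) + 252) = 1/(665*(-49) + 252) = 1/(-32585 + 252) = 1/(-32333) = -1/32333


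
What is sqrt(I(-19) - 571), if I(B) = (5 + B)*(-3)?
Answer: 23*I ≈ 23.0*I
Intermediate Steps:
I(B) = -15 - 3*B
sqrt(I(-19) - 571) = sqrt((-15 - 3*(-19)) - 571) = sqrt((-15 + 57) - 571) = sqrt(42 - 571) = sqrt(-529) = 23*I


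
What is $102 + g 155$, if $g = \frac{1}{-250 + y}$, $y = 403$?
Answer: $\frac{15761}{153} \approx 103.01$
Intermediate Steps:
$g = \frac{1}{153}$ ($g = \frac{1}{-250 + 403} = \frac{1}{153} \approx 0.0065359$)
$102 + g 155 = 102 + \frac{1}{153} \cdot 155 = 102 + \frac{155}{153} = \frac{15761}{153}$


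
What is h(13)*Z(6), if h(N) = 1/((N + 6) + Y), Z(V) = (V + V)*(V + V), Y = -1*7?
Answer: 12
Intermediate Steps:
Y = -7
Z(V) = 4*V² (Z(V) = (2*V)*(2*V) = 4*V²)
h(N) = 1/(-1 + N) (h(N) = 1/((N + 6) - 7) = 1/((6 + N) - 7) = 1/(-1 + N))
h(13)*Z(6) = (4*6²)/(-1 + 13) = (4*36)/12 = (1/12)*144 = 12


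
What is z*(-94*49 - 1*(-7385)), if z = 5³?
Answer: 347375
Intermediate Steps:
z = 125
z*(-94*49 - 1*(-7385)) = 125*(-94*49 - 1*(-7385)) = 125*(-4606 + 7385) = 125*2779 = 347375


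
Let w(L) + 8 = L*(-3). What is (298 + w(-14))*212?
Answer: 70384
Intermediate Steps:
w(L) = -8 - 3*L (w(L) = -8 + L*(-3) = -8 - 3*L)
(298 + w(-14))*212 = (298 + (-8 - 3*(-14)))*212 = (298 + (-8 + 42))*212 = (298 + 34)*212 = 332*212 = 70384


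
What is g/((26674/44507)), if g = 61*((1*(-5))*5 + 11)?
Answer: -19004489/13337 ≈ -1424.9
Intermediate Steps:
g = -854 (g = 61*(-5*5 + 11) = 61*(-25 + 11) = 61*(-14) = -854)
g/((26674/44507)) = -854/(26674/44507) = -854/(26674*(1/44507)) = -854/26674/44507 = -854*44507/26674 = -19004489/13337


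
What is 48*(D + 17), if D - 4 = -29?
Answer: -384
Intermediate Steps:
D = -25 (D = 4 - 29 = -25)
48*(D + 17) = 48*(-25 + 17) = 48*(-8) = -384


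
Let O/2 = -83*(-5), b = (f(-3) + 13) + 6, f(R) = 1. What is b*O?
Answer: 16600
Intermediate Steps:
b = 20 (b = (1 + 13) + 6 = 14 + 6 = 20)
O = 830 (O = 2*(-83*(-5)) = 2*415 = 830)
b*O = 20*830 = 16600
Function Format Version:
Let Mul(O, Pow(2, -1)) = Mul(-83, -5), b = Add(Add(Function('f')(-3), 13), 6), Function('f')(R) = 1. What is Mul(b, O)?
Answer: 16600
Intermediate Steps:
b = 20 (b = Add(Add(1, 13), 6) = Add(14, 6) = 20)
O = 830 (O = Mul(2, Mul(-83, -5)) = Mul(2, 415) = 830)
Mul(b, O) = Mul(20, 830) = 16600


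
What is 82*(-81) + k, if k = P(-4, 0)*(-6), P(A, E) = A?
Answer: -6618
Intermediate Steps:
k = 24 (k = -4*(-6) = 24)
82*(-81) + k = 82*(-81) + 24 = -6642 + 24 = -6618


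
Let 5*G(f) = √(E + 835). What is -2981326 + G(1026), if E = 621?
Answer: -2981326 + 4*√91/5 ≈ -2.9813e+6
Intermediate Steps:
G(f) = 4*√91/5 (G(f) = √(621 + 835)/5 = √1456/5 = (4*√91)/5 = 4*√91/5)
-2981326 + G(1026) = -2981326 + 4*√91/5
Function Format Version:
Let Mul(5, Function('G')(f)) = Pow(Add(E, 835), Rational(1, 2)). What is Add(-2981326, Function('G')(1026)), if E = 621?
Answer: Add(-2981326, Mul(Rational(4, 5), Pow(91, Rational(1, 2)))) ≈ -2.9813e+6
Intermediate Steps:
Function('G')(f) = Mul(Rational(4, 5), Pow(91, Rational(1, 2))) (Function('G')(f) = Mul(Rational(1, 5), Pow(Add(621, 835), Rational(1, 2))) = Mul(Rational(1, 5), Pow(1456, Rational(1, 2))) = Mul(Rational(1, 5), Mul(4, Pow(91, Rational(1, 2)))) = Mul(Rational(4, 5), Pow(91, Rational(1, 2))))
Add(-2981326, Function('G')(1026)) = Add(-2981326, Mul(Rational(4, 5), Pow(91, Rational(1, 2))))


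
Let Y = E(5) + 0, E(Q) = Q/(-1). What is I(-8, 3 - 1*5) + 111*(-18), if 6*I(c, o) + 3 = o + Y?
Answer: -5999/3 ≈ -1999.7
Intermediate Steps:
E(Q) = -Q (E(Q) = Q*(-1) = -Q)
Y = -5 (Y = -1*5 + 0 = -5 + 0 = -5)
I(c, o) = -4/3 + o/6 (I(c, o) = -½ + (o - 5)/6 = -½ + (-5 + o)/6 = -½ + (-⅚ + o/6) = -4/3 + o/6)
I(-8, 3 - 1*5) + 111*(-18) = (-4/3 + (3 - 1*5)/6) + 111*(-18) = (-4/3 + (3 - 5)/6) - 1998 = (-4/3 + (⅙)*(-2)) - 1998 = (-4/3 - ⅓) - 1998 = -5/3 - 1998 = -5999/3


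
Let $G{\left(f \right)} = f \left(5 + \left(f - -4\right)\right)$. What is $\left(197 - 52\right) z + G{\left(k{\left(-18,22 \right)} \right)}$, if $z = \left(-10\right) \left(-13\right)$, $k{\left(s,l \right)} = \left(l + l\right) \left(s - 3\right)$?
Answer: $864310$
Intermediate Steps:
$k{\left(s,l \right)} = 2 l \left(-3 + s\right)$
$z = 130$
$G{\left(f \right)} = f \left(9 + f\right)$ ($G{\left(f \right)} = f \left(5 + \left(f + 4\right)\right) = f \left(5 + \left(4 + f\right)\right) = f \left(9 + f\right)$)
$\left(197 - 52\right) z + G{\left(k{\left(-18,22 \right)} \right)} = \left(197 - 52\right) 130 + 2 \cdot 22 \left(-3 - 18\right) \left(9 + 2 \cdot 22 \left(-3 - 18\right)\right) = 145 \cdot 130 + 2 \cdot 22 \left(-21\right) \left(9 + 2 \cdot 22 \left(-21\right)\right) = 18850 - 924 \left(9 - 924\right) = 18850 - -845460 = 18850 + 845460 = 864310$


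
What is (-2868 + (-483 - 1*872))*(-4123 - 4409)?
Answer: 36030636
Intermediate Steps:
(-2868 + (-483 - 1*872))*(-4123 - 4409) = (-2868 + (-483 - 872))*(-8532) = (-2868 - 1355)*(-8532) = -4223*(-8532) = 36030636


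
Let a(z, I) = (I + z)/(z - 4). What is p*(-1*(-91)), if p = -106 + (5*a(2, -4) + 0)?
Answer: -9191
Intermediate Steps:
a(z, I) = (I + z)/(-4 + z)
p = -101 (p = -106 + (5*((-4 + 2)/(-4 + 2)) + 0) = -106 + (5*(-2/(-2)) + 0) = -106 + (5*(-½*(-2)) + 0) = -106 + (5*1 + 0) = -106 + (5 + 0) = -106 + 5 = -101)
p*(-1*(-91)) = -(-101)*(-91) = -101*91 = -9191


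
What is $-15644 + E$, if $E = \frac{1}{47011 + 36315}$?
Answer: $- \frac{1303551943}{83326} \approx -15644.0$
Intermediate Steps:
$E = \frac{1}{83326} \approx 1.2001 \cdot 10^{-5}$
$-15644 + E = -15644 + \frac{1}{83326} = - \frac{1303551943}{83326}$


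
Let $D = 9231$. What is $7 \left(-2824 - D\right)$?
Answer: $-84385$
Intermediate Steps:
$7 \left(-2824 - D\right) = 7 \left(-2824 - 9231\right) = 7 \left(-12055\right) = -84385$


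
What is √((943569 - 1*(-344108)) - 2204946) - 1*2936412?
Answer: -2936412 + I*√917269 ≈ -2.9364e+6 + 957.74*I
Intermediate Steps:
√((943569 - 1*(-344108)) - 2204946) - 1*2936412 = √((943569 + 344108) - 2204946) - 2936412 = √(1287677 - 2204946) - 2936412 = √(-917269) - 2936412 = I*√917269 - 2936412 = -2936412 + I*√917269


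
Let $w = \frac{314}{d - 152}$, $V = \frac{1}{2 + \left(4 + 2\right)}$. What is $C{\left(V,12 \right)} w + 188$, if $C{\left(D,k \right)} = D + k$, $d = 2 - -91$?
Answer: $\frac{29139}{236} \approx 123.47$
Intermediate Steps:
$V = \frac{1}{8}$ ($V = \frac{1}{2 + 6} = \frac{1}{8} \approx 0.125$)
$d = 93$ ($d = 2 + 91 = 93$)
$w = - \frac{314}{59}$ ($w = \frac{314}{93 - 152} = \frac{314}{-59} = 314 \left(- \frac{1}{59}\right) = - \frac{314}{59} \approx -5.322$)
$C{\left(V,12 \right)} w + 188 = \left(\frac{1}{8} + 12\right) \left(- \frac{314}{59}\right) + 188 = \frac{97}{8} \left(- \frac{314}{59}\right) + 188 = - \frac{15229}{236} + 188 = \frac{29139}{236}$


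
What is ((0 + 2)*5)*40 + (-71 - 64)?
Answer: 265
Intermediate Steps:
((0 + 2)*5)*40 + (-71 - 64) = (2*5)*40 - 135 = 10*40 - 135 = 400 - 135 = 265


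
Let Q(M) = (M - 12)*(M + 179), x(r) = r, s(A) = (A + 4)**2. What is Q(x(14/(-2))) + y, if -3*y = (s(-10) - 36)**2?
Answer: -3268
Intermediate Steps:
s(A) = (4 + A)**2
Q(M) = (-12 + M)*(179 + M)
y = 0 (y = -((4 - 10)**2 - 36)**2/3 = -((-6)**2 - 36)**2/3 = -(36 - 36)**2/3 = -1/3*0**2 = -1/3*0 = 0)
Q(x(14/(-2))) + y = (-2148 + (14/(-2))**2 + 167*(14/(-2))) + 0 = (-2148 + (14*(-1/2))**2 + 167*(14*(-1/2))) + 0 = (-2148 + (-7)**2 + 167*(-7)) + 0 = (-2148 + 49 - 1169) + 0 = -3268 + 0 = -3268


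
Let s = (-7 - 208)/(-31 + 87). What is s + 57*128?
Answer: 408361/56 ≈ 7292.2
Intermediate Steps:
s = -215/56 ≈ -3.8393
s + 57*128 = -215/56 + 57*128 = -215/56 + 7296 = 408361/56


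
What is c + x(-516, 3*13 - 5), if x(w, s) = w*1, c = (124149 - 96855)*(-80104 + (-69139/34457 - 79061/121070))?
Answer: -4560578351335963269/2085854495 ≈ -2.1864e+9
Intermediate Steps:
c = -4560577275035043849/2085854495 (c = 27294*(-80104 + (-69139*1/34457 - 79061*1/121070)) = 27294*(-80104 + (-69139/34457 - 79061/121070)) = 27294*(-80104 - 11094863607/4171708990) = 27294*(-334181671798567/4171708990) = -4560577275035043849/2085854495 ≈ -2.1864e+9)
x(w, s) = w
c + x(-516, 3*13 - 5) = -4560577275035043849/2085854495 - 516 = -4560578351335963269/2085854495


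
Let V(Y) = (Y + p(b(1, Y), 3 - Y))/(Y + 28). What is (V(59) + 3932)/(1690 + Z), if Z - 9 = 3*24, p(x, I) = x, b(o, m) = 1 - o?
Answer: 342143/154077 ≈ 2.2206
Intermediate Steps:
Z = 81 (Z = 9 + 3*24 = 9 + 72 = 81)
V(Y) = Y/(28 + Y) (V(Y) = (Y + (1 - 1*1))/(Y + 28) = (Y + (1 - 1))/(28 + Y) = (Y + 0)/(28 + Y) = Y/(28 + Y))
(V(59) + 3932)/(1690 + Z) = (59/(28 + 59) + 3932)/(1690 + 81) = (59/87 + 3932)/1771 = (59*(1/87) + 3932)*(1/1771) = (59/87 + 3932)*(1/1771) = (342143/87)*(1/1771) = 342143/154077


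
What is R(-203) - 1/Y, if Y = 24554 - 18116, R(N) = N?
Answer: -1306915/6438 ≈ -203.00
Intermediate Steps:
Y = 6438
R(-203) - 1/Y = -203 - 1/6438 = -1306915/6438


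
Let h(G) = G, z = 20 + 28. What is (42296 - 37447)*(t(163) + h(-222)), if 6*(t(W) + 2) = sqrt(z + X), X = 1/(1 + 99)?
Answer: -1086176 + 4849*sqrt(4801)/60 ≈ -1.0806e+6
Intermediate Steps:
X = 1/100 ≈ 0.010000
z = 48
t(W) = -2 + sqrt(4801)/60 (t(W) = -2 + sqrt(48 + 1/100)/6 = -2 + sqrt(4801/100)/6 = -2 + (sqrt(4801)/10)/6 = -2 + sqrt(4801)/60)
(42296 - 37447)*(t(163) + h(-222)) = (42296 - 37447)*((-2 + sqrt(4801)/60) - 222) = 4849*(-224 + sqrt(4801)/60) = -1086176 + 4849*sqrt(4801)/60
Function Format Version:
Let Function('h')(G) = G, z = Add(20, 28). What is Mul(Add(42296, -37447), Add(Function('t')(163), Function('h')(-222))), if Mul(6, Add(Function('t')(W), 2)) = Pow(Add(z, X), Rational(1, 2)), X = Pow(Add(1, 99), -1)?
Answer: Add(-1086176, Mul(Rational(4849, 60), Pow(4801, Rational(1, 2)))) ≈ -1.0806e+6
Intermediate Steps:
X = Rational(1, 100) (X = Pow(100, -1) = Rational(1, 100) ≈ 0.010000)
z = 48
Function('t')(W) = Add(-2, Mul(Rational(1, 60), Pow(4801, Rational(1, 2)))) (Function('t')(W) = Add(-2, Mul(Rational(1, 6), Pow(Add(48, Rational(1, 100)), Rational(1, 2)))) = Add(-2, Mul(Rational(1, 6), Pow(Rational(4801, 100), Rational(1, 2)))) = Add(-2, Mul(Rational(1, 6), Mul(Rational(1, 10), Pow(4801, Rational(1, 2))))) = Add(-2, Mul(Rational(1, 60), Pow(4801, Rational(1, 2)))))
Mul(Add(42296, -37447), Add(Function('t')(163), Function('h')(-222))) = Mul(Add(42296, -37447), Add(Add(-2, Mul(Rational(1, 60), Pow(4801, Rational(1, 2)))), -222)) = Mul(4849, Add(-224, Mul(Rational(1, 60), Pow(4801, Rational(1, 2))))) = Add(-1086176, Mul(Rational(4849, 60), Pow(4801, Rational(1, 2))))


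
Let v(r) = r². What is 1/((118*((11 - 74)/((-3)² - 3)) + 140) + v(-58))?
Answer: 1/2265 ≈ 0.00044150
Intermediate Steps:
1/((118*((11 - 74)/((-3)² - 3)) + 140) + v(-58)) = 1/((118*((11 - 74)/((-3)² - 3)) + 140) + (-58)²) = 1/((118*(-63/(9 - 3)) + 140) + 3364) = 1/((118*(-63/6) + 140) + 3364) = 1/((118*(-63*⅙) + 140) + 3364) = 1/((118*(-21/2) + 140) + 3364) = 1/((-1239 + 140) + 3364) = 1/(-1099 + 3364) = 1/2265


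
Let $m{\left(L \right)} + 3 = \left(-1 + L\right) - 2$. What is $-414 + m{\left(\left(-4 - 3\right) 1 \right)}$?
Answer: $-427$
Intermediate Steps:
$m{\left(L \right)} = -6 + L$ ($m{\left(L \right)} = -3 + \left(\left(-1 + L\right) - 2\right) = -3 + \left(-3 + L\right) = -6 + L$)
$-414 + m{\left(\left(-4 - 3\right) 1 \right)} = -414 + \left(-6 + \left(-4 - 3\right) 1\right) = -414 - 13 = -427$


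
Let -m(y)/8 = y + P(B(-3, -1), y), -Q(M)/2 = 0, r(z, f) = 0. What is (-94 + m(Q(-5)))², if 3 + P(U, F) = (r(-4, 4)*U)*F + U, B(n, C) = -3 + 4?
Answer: 6084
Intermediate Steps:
B(n, C) = 1
Q(M) = 0 (Q(M) = -2*0 = 0)
P(U, F) = -3 + U (P(U, F) = -3 + ((0*U)*F + U) = -3 + (0*F + U) = -3 + (0 + U) = -3 + U)
m(y) = 16 - 8*y (m(y) = -8*(y + (-3 + 1)) = -8*(y - 2) = -8*(-2 + y) = 16 - 8*y)
(-94 + m(Q(-5)))² = (-94 + (16 - 8*0))² = (-94 + (16 + 0))² = (-94 + 16)² = (-78)² = 6084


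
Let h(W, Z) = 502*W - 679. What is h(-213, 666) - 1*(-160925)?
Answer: 53320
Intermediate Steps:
h(W, Z) = -679 + 502*W
h(-213, 666) - 1*(-160925) = (-679 + 502*(-213)) - 1*(-160925) = (-679 - 106926) + 160925 = -107605 + 160925 = 53320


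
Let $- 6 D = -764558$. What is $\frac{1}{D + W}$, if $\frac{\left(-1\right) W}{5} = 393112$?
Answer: $- \frac{3}{5514401} \approx -5.4403 \cdot 10^{-7}$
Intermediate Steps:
$D = \frac{382279}{3}$ ($D = \left(- \frac{1}{6}\right) \left(-764558\right) = \frac{382279}{3} \approx 1.2743 \cdot 10^{5}$)
$W = -1965560$ ($W = \left(-5\right) 393112 = -1965560$)
$\frac{1}{D + W} = \frac{1}{\frac{382279}{3} - 1965560} = \frac{1}{- \frac{5514401}{3}} = - \frac{3}{5514401}$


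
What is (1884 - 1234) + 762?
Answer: 1412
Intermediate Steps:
(1884 - 1234) + 762 = 650 + 762 = 1412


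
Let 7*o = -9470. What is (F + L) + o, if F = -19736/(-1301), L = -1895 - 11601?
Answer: -135090390/9107 ≈ -14834.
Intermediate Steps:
L = -13496
F = 19736/1301 (F = -19736*(-1/1301) = 19736/1301 ≈ 15.170)
o = -9470/7 (o = (1/7)*(-9470) = -9470/7 ≈ -1352.9)
(F + L) + o = (19736/1301 - 13496) - 9470/7 = -17538560/1301 - 9470/7 = -135090390/9107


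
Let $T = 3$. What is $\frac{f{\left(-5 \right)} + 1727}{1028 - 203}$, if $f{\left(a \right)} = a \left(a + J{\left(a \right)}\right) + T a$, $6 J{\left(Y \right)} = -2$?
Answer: $\frac{5216}{2475} \approx 2.1075$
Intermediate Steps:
$J{\left(Y \right)} = - \frac{1}{3}$ ($J{\left(Y \right)} = \frac{1}{6} \left(-2\right) = - \frac{1}{3}$)
$f{\left(a \right)} = 3 a + a \left(- \frac{1}{3} + a\right)$ ($f{\left(a \right)} = a \left(a - \frac{1}{3}\right) + 3 a = a \left(- \frac{1}{3} + a\right) + 3 a = 3 a + a \left(- \frac{1}{3} + a\right)$)
$\frac{f{\left(-5 \right)} + 1727}{1028 - 203} = \frac{\frac{1}{3} \left(-5\right) \left(8 + 3 \left(-5\right)\right) + 1727}{1028 - 203} = \frac{\frac{1}{3} \left(-5\right) \left(8 - 15\right) + 1727}{825} = \left(\frac{1}{3} \left(-5\right) \left(-7\right) + 1727\right) \frac{1}{825} = \left(\frac{35}{3} + 1727\right) \frac{1}{825} = \frac{5216}{3} \cdot \frac{1}{825} = \frac{5216}{2475}$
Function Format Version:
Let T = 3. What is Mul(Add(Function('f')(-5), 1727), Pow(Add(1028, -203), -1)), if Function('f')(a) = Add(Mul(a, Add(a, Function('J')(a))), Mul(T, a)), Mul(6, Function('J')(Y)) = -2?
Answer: Rational(5216, 2475) ≈ 2.1075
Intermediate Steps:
Function('J')(Y) = Rational(-1, 3) (Function('J')(Y) = Mul(Rational(1, 6), -2) = Rational(-1, 3))
Function('f')(a) = Add(Mul(3, a), Mul(a, Add(Rational(-1, 3), a))) (Function('f')(a) = Add(Mul(a, Add(a, Rational(-1, 3))), Mul(3, a)) = Add(Mul(a, Add(Rational(-1, 3), a)), Mul(3, a)) = Add(Mul(3, a), Mul(a, Add(Rational(-1, 3), a))))
Mul(Add(Function('f')(-5), 1727), Pow(Add(1028, -203), -1)) = Mul(Add(Mul(Rational(1, 3), -5, Add(8, Mul(3, -5))), 1727), Pow(Add(1028, -203), -1)) = Mul(Add(Mul(Rational(1, 3), -5, Add(8, -15)), 1727), Pow(825, -1)) = Mul(Add(Mul(Rational(1, 3), -5, -7), 1727), Rational(1, 825)) = Mul(Add(Rational(35, 3), 1727), Rational(1, 825)) = Mul(Rational(5216, 3), Rational(1, 825)) = Rational(5216, 2475)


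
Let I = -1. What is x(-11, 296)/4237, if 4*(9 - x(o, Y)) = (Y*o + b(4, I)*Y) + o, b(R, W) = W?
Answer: 3599/16948 ≈ 0.21236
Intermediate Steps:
x(o, Y) = 9 - o/4 + Y/4 - Y*o/4 (x(o, Y) = 9 - ((Y*o - Y) + o)/4 = 9 - ((-Y + Y*o) + o)/4 = 9 - (o - Y + Y*o)/4 = 9 + (-o/4 + Y/4 - Y*o/4) = 9 - o/4 + Y/4 - Y*o/4)
x(-11, 296)/4237 = (9 - ¼*(-11) + (¼)*296 - ¼*296*(-11))/4237 = (9 + 11/4 + 74 + 814)*(1/4237) = (3599/4)*(1/4237) = 3599/16948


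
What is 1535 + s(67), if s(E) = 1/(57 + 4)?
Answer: 93636/61 ≈ 1535.0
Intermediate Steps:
s(E) = 1/61
1535 + s(67) = 1535 + 1/61 = 93636/61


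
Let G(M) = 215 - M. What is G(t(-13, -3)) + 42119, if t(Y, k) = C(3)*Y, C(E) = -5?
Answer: 42269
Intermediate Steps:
t(Y, k) = -5*Y
G(t(-13, -3)) + 42119 = (215 - (-5)*(-13)) + 42119 = (215 - 1*65) + 42119 = (215 - 65) + 42119 = 150 + 42119 = 42269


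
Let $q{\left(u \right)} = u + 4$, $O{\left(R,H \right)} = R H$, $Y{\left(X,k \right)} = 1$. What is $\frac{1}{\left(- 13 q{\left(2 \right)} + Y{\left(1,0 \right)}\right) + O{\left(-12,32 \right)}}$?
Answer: $- \frac{1}{461} \approx -0.0021692$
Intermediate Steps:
$O{\left(R,H \right)} = H R$
$q{\left(u \right)} = 4 + u$
$\frac{1}{\left(- 13 q{\left(2 \right)} + Y{\left(1,0 \right)}\right) + O{\left(-12,32 \right)}} = \frac{1}{\left(- 13 \left(4 + 2\right) + 1\right) + 32 \left(-12\right)} = \frac{1}{\left(\left(-13\right) 6 + 1\right) - 384} = \frac{1}{\left(-78 + 1\right) - 384} = \frac{1}{-77 - 384} = \frac{1}{-461} = - \frac{1}{461}$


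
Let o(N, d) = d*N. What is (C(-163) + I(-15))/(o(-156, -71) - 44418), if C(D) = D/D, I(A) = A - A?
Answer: -1/33342 ≈ -2.9992e-5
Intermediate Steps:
o(N, d) = N*d
I(A) = 0
C(D) = 1
(C(-163) + I(-15))/(o(-156, -71) - 44418) = (1 + 0)/(-156*(-71) - 44418) = 1/(11076 - 44418) = 1/(-33342) = 1*(-1/33342) = -1/33342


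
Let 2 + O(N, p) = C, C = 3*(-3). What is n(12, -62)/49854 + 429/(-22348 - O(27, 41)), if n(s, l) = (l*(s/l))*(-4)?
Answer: -76393/3787717 ≈ -0.020169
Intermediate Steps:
C = -9
O(N, p) = -11 (O(N, p) = -2 - 9 = -11)
n(s, l) = -4*s (n(s, l) = s*(-4) = -4*s)
n(12, -62)/49854 + 429/(-22348 - O(27, 41)) = -4*12/49854 + 429/(-22348 - 1*(-11)) = -48*1/49854 + 429/(-22348 + 11) = -8/8309 + 429/(-22337) = -8/8309 + 429*(-1/22337) = -8/8309 - 429/22337 = -76393/3787717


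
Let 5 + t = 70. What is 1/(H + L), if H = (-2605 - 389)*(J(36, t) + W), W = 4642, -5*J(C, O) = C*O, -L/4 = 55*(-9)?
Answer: -1/12494976 ≈ -8.0032e-8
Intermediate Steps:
t = 65 (t = -5 + 70 = 65)
L = 1980 (L = -220*(-9) = -4*(-495) = 1980)
J(C, O) = -C*O/5
H = -12496956 (H = (-2605 - 389)*(-⅕*36*65 + 4642) = -2994*(-468 + 4642) = -2994*4174 = -12496956)
1/(H + L) = 1/(-12496956 + 1980) = 1/(-12494976) = -1/12494976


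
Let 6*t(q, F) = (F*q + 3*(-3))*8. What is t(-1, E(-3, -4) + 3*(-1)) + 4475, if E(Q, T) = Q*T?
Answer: 4451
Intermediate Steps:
t(q, F) = -12 + 4*F*q/3 (t(q, F) = ((F*q + 3*(-3))*8)/6 = ((F*q - 9)*8)/6 = ((-9 + F*q)*8)/6 = (-72 + 8*F*q)/6 = -12 + 4*F*q/3)
t(-1, E(-3, -4) + 3*(-1)) + 4475 = (-12 + (4/3)*(-3*(-4) + 3*(-1))*(-1)) + 4475 = (-12 + (4/3)*(12 - 3)*(-1)) + 4475 = (-12 + (4/3)*9*(-1)) + 4475 = (-12 - 12) + 4475 = -24 + 4475 = 4451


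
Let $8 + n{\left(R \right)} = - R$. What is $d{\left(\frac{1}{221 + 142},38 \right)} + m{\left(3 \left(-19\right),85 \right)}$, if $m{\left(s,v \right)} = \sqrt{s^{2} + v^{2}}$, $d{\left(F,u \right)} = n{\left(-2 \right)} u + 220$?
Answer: $-8 + \sqrt{10474} \approx 94.343$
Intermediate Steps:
$n{\left(R \right)} = -8 - R$
$d{\left(F,u \right)} = 220 - 6 u$ ($d{\left(F,u \right)} = \left(-8 - -2\right) u + 220 = \left(-8 + 2\right) u + 220 = - 6 u + 220 = 220 - 6 u$)
$d{\left(\frac{1}{221 + 142},38 \right)} + m{\left(3 \left(-19\right),85 \right)} = \left(220 - 228\right) + \sqrt{\left(3 \left(-19\right)\right)^{2} + 85^{2}} = \left(220 - 228\right) + \sqrt{\left(-57\right)^{2} + 7225} = -8 + \sqrt{3249 + 7225} = -8 + \sqrt{10474}$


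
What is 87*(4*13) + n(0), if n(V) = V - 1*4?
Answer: 4520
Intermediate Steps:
n(V) = -4 + V (n(V) = V - 4 = -4 + V)
87*(4*13) + n(0) = 87*(4*13) + (-4 + 0) = 87*52 - 4 = 4524 - 4 = 4520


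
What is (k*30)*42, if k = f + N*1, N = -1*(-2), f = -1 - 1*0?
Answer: 1260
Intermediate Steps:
f = -1 (f = -1 + 0 = -1)
N = 2
k = 1 (k = -1 + 2*1 = -1 + 2 = 1)
(k*30)*42 = (1*30)*42 = 30*42 = 1260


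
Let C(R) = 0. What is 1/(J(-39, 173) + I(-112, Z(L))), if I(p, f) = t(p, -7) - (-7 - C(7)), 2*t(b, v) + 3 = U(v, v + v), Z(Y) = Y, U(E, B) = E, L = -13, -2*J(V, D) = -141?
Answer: 2/145 ≈ 0.013793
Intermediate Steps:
J(V, D) = 141/2 (J(V, D) = -1/2*(-141) = 141/2)
t(b, v) = -3/2 + v/2
I(p, f) = 2 (I(p, f) = (-3/2 + (1/2)*(-7)) - (-7 - 1*0) = (-3/2 - 7/2) - (-7 + 0) = -5 - 1*(-7) = -5 + 7 = 2)
1/(J(-39, 173) + I(-112, Z(L))) = 1/(141/2 + 2) = 1/(145/2) = 2/145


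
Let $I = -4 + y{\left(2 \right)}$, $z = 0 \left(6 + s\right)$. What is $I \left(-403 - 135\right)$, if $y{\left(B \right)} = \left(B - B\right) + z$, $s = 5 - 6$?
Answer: $2152$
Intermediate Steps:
$s = -1$ ($s = 5 - 6 = -1$)
$z = 0$ ($z = 0 \left(6 - 1\right) = 0 \cdot 5 = 0$)
$y{\left(B \right)} = 0$ ($y{\left(B \right)} = \left(B - B\right) + 0 = 0 + 0 = 0$)
$I = -4$ ($I = -4 + 0 = -4$)
$I \left(-403 - 135\right) = - 4 \left(-403 - 135\right) = \left(-4\right) \left(-538\right) = 2152$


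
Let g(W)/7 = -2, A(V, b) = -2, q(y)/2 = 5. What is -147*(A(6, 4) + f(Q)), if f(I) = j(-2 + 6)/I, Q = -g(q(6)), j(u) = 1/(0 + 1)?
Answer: 567/2 ≈ 283.50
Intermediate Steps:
q(y) = 10 (q(y) = 2*5 = 10)
j(u) = 1 (j(u) = 1/1 = 1)
g(W) = -14 (g(W) = 7*(-2) = -14)
Q = 14 (Q = -1*(-14) = 14)
f(I) = 1/I
-147*(A(6, 4) + f(Q)) = -147*(-2 + 1/14) = -147*(-27/14) = 567/2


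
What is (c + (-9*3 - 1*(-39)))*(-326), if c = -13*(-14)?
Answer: -63244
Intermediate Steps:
c = 182
(c + (-9*3 - 1*(-39)))*(-326) = (182 + (-9*3 - 1*(-39)))*(-326) = (182 + (-27 + 39))*(-326) = (182 + 12)*(-326) = 194*(-326) = -63244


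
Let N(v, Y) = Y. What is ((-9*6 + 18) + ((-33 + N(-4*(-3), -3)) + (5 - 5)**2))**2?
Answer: 5184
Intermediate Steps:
((-9*6 + 18) + ((-33 + N(-4*(-3), -3)) + (5 - 5)**2))**2 = ((-9*6 + 18) + ((-33 - 3) + (5 - 5)**2))**2 = ((-54 + 18) + (-36 + 0**2))**2 = (-36 + (-36 + 0))**2 = (-36 - 36)**2 = (-72)**2 = 5184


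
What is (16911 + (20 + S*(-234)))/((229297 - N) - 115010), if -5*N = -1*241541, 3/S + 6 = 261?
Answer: 1438901/5608198 ≈ 0.25657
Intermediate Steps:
S = 1/85 (S = 3/(-6 + 261) = 3/255 = 3*(1/255) = 1/85 ≈ 0.011765)
N = 241541/5 (N = -(-1)*241541/5 = -⅕*(-241541) = 241541/5 ≈ 48308.)
(16911 + (20 + S*(-234)))/((229297 - N) - 115010) = (16911 + (20 + (1/85)*(-234)))/((229297 - 1*241541/5) - 115010) = (16911 + (20 - 234/85))/((229297 - 241541/5) - 115010) = (16911 + 1466/85)/(904944/5 - 115010) = 1438901/(85*(329894/5)) = (1438901/85)*(5/329894) = 1438901/5608198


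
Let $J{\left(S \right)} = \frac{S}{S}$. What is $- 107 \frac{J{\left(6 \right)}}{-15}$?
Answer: $\frac{107}{15} \approx 7.1333$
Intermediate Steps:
$J{\left(S \right)} = 1$
$- 107 \frac{J{\left(6 \right)}}{-15} = - 107 \cdot 1 \frac{1}{-15} = - 107 \cdot 1 \left(- \frac{1}{15}\right) = \left(-107\right) \left(- \frac{1}{15}\right) = \frac{107}{15}$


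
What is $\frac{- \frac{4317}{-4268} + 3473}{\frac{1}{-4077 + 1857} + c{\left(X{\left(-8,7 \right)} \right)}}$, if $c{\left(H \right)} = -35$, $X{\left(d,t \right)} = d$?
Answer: $- \frac{8229029955}{82906967} \approx -99.256$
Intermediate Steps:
$\frac{- \frac{4317}{-4268} + 3473}{\frac{1}{-4077 + 1857} + c{\left(X{\left(-8,7 \right)} \right)}} = \frac{- \frac{4317}{-4268} + 3473}{\frac{1}{-4077 + 1857} - 35} = \frac{\left(-4317\right) \left(- \frac{1}{4268}\right) + 3473}{\frac{1}{-2220} - 35} = \frac{\frac{4317}{4268} + 3473}{- \frac{1}{2220} - 35} = \frac{14827081}{4268 \left(- \frac{77701}{2220}\right)} = \frac{14827081}{4268} \left(- \frac{2220}{77701}\right) = - \frac{8229029955}{82906967}$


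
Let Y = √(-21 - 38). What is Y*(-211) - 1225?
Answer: -1225 - 211*I*√59 ≈ -1225.0 - 1620.7*I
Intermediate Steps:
Y = I*√59 (Y = √(-59) = I*√59 ≈ 7.6811*I)
Y*(-211) - 1225 = (I*√59)*(-211) - 1225 = -211*I*√59 - 1225 = -1225 - 211*I*√59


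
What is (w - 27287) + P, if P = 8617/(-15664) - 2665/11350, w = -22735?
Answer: -889337084831/17778640 ≈ -50023.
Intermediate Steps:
P = -13954751/17778640 (P = 8617*(-1/15664) - 2665*1/11350 = -8617/15664 - 533/2270 = -13954751/17778640 ≈ -0.78492)
(w - 27287) + P = (-22735 - 27287) - 13954751/17778640 = -50022 - 13954751/17778640 = -889337084831/17778640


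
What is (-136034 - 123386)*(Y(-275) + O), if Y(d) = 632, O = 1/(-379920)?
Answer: -3114459533269/18996 ≈ -1.6395e+8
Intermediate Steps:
O = -1/379920 ≈ -2.6321e-6
(-136034 - 123386)*(Y(-275) + O) = (-136034 - 123386)*(632 - 1/379920) = -259420*240109439/379920 = -3114459533269/18996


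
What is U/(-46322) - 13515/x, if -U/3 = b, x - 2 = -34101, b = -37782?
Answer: -1619471712/789766939 ≈ -2.0506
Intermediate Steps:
x = -34099 (x = 2 - 34101 = -34099)
U = 113346 (U = -3*(-37782) = 113346)
U/(-46322) - 13515/x = 113346/(-46322) - 13515/(-34099) = 113346*(-1/46322) - 13515*(-1/34099) = -56673/23161 + 13515/34099 = -1619471712/789766939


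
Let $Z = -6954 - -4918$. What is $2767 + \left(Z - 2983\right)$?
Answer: $-2252$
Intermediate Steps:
$Z = -2036$ ($Z = -6954 + 4918 = -2036$)
$2767 + \left(Z - 2983\right) = 2767 - 5019 = -2252$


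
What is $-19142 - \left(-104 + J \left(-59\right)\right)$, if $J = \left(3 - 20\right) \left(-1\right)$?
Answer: $-18035$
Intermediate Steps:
$J = 17$ ($J = \left(3 - 20\right) \left(-1\right) = \left(-17\right) \left(-1\right) = 17$)
$-19142 - \left(-104 + J \left(-59\right)\right) = -19142 - \left(-104 + 17 \left(-59\right)\right) = -19142 - \left(-104 - 1003\right) = -19142 - -1107 = -19142 + 1107 = -18035$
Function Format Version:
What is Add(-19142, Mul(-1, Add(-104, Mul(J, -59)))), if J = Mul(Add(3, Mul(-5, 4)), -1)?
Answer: -18035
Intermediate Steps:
J = 17 (J = Mul(Add(3, -20), -1) = Mul(-17, -1) = 17)
Add(-19142, Mul(-1, Add(-104, Mul(J, -59)))) = Add(-19142, Mul(-1, Add(-104, Mul(17, -59)))) = Add(-19142, Mul(-1, Add(-104, -1003))) = Add(-19142, Mul(-1, -1107)) = Add(-19142, 1107) = -18035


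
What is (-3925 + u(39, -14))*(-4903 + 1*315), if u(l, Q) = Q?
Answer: 18072132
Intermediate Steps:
(-3925 + u(39, -14))*(-4903 + 1*315) = (-3925 - 14)*(-4903 + 1*315) = -3939*(-4903 + 315) = -3939*(-4588) = 18072132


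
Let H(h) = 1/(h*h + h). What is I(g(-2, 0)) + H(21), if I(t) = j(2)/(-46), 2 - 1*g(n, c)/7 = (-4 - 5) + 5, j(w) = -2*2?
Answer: 947/10626 ≈ 0.089121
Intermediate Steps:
j(w) = -4
g(n, c) = 42 (g(n, c) = 14 - 7*((-4 - 5) + 5) = 14 - 7*(-9 + 5) = 14 - 7*(-4) = 14 + 28 = 42)
H(h) = 1/(h + h²) (H(h) = 1/(h² + h) = 1/(h + h²))
I(t) = 2/23 (I(t) = -4/(-46) = -4*(-1/46) = 2/23)
I(g(-2, 0)) + H(21) = 2/23 + 1/(21*(1 + 21)) = 2/23 + (1/21)/22 = 2/23 + (1/21)*(1/22) = 2/23 + 1/462 = 947/10626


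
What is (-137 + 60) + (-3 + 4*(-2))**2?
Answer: 44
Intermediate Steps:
(-137 + 60) + (-3 + 4*(-2))**2 = -77 + (-3 - 8)**2 = -77 + (-11)**2 = -77 + 121 = 44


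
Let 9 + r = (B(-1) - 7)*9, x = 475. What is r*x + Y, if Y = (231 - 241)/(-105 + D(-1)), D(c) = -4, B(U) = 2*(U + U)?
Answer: -5591690/109 ≈ -51300.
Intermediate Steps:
B(U) = 4*U (B(U) = 2*(2*U) = 4*U)
r = -108 (r = -9 + (4*(-1) - 7)*9 = -9 + (-4 - 7)*9 = -9 - 11*9 = -9 - 99 = -108)
Y = 10/109 (Y = (231 - 241)/(-105 - 4) = -10/(-109) = -10*(-1/109) = 10/109 ≈ 0.091743)
r*x + Y = -108*475 + 10/109 = -51300 + 10/109 = -5591690/109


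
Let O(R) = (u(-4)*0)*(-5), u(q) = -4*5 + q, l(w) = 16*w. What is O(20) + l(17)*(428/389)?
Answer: 116416/389 ≈ 299.27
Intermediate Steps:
u(q) = -20 + q
O(R) = 0 (O(R) = ((-20 - 4)*0)*(-5) = -24*0*(-5) = 0*(-5) = 0)
O(20) + l(17)*(428/389) = 0 + (16*17)*(428/389) = 0 + 272*(428*(1/389)) = 0 + 272*(428/389) = 0 + 116416/389 = 116416/389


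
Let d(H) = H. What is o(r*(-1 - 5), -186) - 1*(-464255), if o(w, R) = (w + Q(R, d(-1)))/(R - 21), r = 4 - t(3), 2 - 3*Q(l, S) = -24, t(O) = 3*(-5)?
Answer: 288302671/621 ≈ 4.6426e+5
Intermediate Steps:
t(O) = -15
Q(l, S) = 26/3 (Q(l, S) = ⅔ - ⅓*(-24) = ⅔ + 8 = 26/3)
r = 19 (r = 4 - 1*(-15) = 4 + 15 = 19)
o(w, R) = (26/3 + w)/(-21 + R) (o(w, R) = (w + 26/3)/(R - 21) = (26/3 + w)/(-21 + R))
o(r*(-1 - 5), -186) - 1*(-464255) = (26/3 + 19*(-1 - 5))/(-21 - 186) - 1*(-464255) = (26/3 + 19*(-6))/(-207) + 464255 = -(26/3 - 114)/207 + 464255 = -1/207*(-316/3) + 464255 = 316/621 + 464255 = 288302671/621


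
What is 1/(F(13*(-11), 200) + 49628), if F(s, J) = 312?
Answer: 1/49940 ≈ 2.0024e-5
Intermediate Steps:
1/(F(13*(-11), 200) + 49628) = 1/(312 + 49628) = 1/49940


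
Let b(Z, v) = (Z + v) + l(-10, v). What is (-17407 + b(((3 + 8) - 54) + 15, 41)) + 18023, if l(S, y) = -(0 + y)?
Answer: 588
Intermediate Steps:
l(S, y) = -y
b(Z, v) = Z (b(Z, v) = (Z + v) - v = Z)
(-17407 + b(((3 + 8) - 54) + 15, 41)) + 18023 = (-17407 + (((3 + 8) - 54) + 15)) + 18023 = (-17407 + ((11 - 54) + 15)) + 18023 = (-17407 + (-43 + 15)) + 18023 = (-17407 - 28) + 18023 = -17435 + 18023 = 588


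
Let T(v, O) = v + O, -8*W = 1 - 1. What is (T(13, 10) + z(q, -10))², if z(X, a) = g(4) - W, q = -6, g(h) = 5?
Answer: 784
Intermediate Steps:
W = 0 (W = -(1 - 1)/8 = -⅛*0 = 0)
T(v, O) = O + v
z(X, a) = 5 (z(X, a) = 5 - 1*0 = 5 + 0 = 5)
(T(13, 10) + z(q, -10))² = ((10 + 13) + 5)² = (23 + 5)² = 28² = 784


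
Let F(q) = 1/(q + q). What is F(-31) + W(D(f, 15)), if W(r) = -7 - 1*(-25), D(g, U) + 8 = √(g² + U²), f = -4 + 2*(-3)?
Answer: 1115/62 ≈ 17.984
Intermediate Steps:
F(q) = 1/(2*q)
f = -10 (f = -4 - 6 = -10)
D(g, U) = -8 + √(U² + g²) (D(g, U) = -8 + √(g² + U²) = -8 + √(U² + g²))
W(r) = 18 (W(r) = -7 + 25 = 18)
F(-31) + W(D(f, 15)) = (½)/(-31) + 18 = (½)*(-1/31) + 18 = -1/62 + 18 = 1115/62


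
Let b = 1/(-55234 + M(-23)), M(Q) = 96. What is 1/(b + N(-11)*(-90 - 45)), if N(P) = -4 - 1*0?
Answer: 55138/29774519 ≈ 0.0018519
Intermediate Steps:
N(P) = -4 (N(P) = -4 + 0 = -4)
b = -1/55138 (b = 1/(-55234 + 96) = 1/(-55138) = -1/55138 ≈ -1.8136e-5)
1/(b + N(-11)*(-90 - 45)) = 1/(-1/55138 - 4*(-90 - 45)) = 1/(-1/55138 - 4*(-135)) = 1/(-1/55138 + 540) = 1/(29774519/55138) = 55138/29774519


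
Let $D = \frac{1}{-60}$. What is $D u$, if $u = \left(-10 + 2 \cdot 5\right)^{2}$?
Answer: $0$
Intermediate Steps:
$D = - \frac{1}{60} \approx -0.016667$
$u = 0$ ($u = \left(-10 + 10\right)^{2} = 0^{2} = 0$)
$D u = \left(- \frac{1}{60}\right) 0 = 0$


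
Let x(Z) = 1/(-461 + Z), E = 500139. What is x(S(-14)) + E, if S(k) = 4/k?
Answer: 1614948824/3229 ≈ 5.0014e+5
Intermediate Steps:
x(S(-14)) + E = 1/(-461 + 4/(-14)) + 500139 = 1/(-461 + 4*(-1/14)) + 500139 = 1/(-461 - 2/7) + 500139 = 1/(-3229/7) + 500139 = -7/3229 + 500139 = 1614948824/3229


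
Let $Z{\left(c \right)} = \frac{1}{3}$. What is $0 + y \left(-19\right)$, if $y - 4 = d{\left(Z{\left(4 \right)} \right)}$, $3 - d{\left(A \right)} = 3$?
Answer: $-76$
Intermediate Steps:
$Z{\left(c \right)} = \frac{1}{3}$
$d{\left(A \right)} = 0$ ($d{\left(A \right)} = 3 - 3 = 0$)
$y = 4$ ($y = 4 + 0 = 4$)
$0 + y \left(-19\right) = 0 + 4 \left(-19\right) = 0 - 76 = -76$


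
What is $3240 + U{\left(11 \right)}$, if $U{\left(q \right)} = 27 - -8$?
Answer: $3275$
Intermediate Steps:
$U{\left(q \right)} = 35$ ($U{\left(q \right)} = 27 + 8 = 35$)
$3240 + U{\left(11 \right)} = 3240 + 35 = 3275$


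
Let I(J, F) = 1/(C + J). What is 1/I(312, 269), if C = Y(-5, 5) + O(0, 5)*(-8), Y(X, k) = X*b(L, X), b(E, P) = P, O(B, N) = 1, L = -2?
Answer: 329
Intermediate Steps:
Y(X, k) = X**2 (Y(X, k) = X*X = X**2)
C = 17 (C = (-5)**2 + 1*(-8) = 25 - 8 = 17)
I(J, F) = 1/(17 + J)
1/I(312, 269) = 1/(1/(17 + 312)) = 1/(1/329) = 329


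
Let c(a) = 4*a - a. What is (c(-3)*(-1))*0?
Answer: 0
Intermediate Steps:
c(a) = 3*a
(c(-3)*(-1))*0 = ((3*(-3))*(-1))*0 = -9*(-1)*0 = 9*0 = 0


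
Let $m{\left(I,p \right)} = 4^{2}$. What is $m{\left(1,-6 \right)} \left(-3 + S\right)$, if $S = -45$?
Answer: $-768$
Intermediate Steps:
$m{\left(I,p \right)} = 16$
$m{\left(1,-6 \right)} \left(-3 + S\right) = 16 \left(-3 - 45\right) = 16 \left(-48\right) = -768$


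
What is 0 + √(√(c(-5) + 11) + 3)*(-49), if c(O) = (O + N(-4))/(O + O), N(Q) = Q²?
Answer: -49*√(300 + 30*√110)/10 ≈ -121.48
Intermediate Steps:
c(O) = (16 + O)/(2*O) (c(O) = (O + (-4)²)/(O + O) = (O + 16)/((2*O)) = (16 + O)*(1/(2*O)) = (16 + O)/(2*O))
0 + √(√(c(-5) + 11) + 3)*(-49) = 0 + √(√((½)*(16 - 5)/(-5) + 11) + 3)*(-49) = 0 + √(√((½)*(-⅕)*11 + 11) + 3)*(-49) = 0 + √(√(-11/10 + 11) + 3)*(-49) = 0 + √(√(99/10) + 3)*(-49) = 0 + √(3*√110/10 + 3)*(-49) = 0 + √(3 + 3*√110/10)*(-49) = 0 - 49*√(3 + 3*√110/10) = -49*√(3 + 3*√110/10)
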